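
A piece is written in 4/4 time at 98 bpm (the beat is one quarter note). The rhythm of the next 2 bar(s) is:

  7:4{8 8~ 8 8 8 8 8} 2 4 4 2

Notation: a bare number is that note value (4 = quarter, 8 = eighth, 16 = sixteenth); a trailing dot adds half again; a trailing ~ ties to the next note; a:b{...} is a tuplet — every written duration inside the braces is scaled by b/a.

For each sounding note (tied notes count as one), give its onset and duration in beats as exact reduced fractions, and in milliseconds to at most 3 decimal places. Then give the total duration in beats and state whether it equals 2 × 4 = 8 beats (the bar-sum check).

1) 0.0ms=0b +174.927ms=2/7b
2) 174.927ms=2/7b +349.854ms=4/7b
3) 524.781ms=6/7b +174.927ms=2/7b
4) 699.708ms=8/7b +174.927ms=2/7b
5) 874.636ms=10/7b +174.927ms=2/7b
6) 1049.563ms=12/7b +174.927ms=2/7b
7) 1224.49ms=2b +1224.49ms=2b
8) 2448.98ms=4b +612.245ms=1b
9) 3061.224ms=5b +612.245ms=1b
10) 3673.469ms=6b +1224.49ms=2b
Σ=8b of 8 (98bpm 4/4) — PASS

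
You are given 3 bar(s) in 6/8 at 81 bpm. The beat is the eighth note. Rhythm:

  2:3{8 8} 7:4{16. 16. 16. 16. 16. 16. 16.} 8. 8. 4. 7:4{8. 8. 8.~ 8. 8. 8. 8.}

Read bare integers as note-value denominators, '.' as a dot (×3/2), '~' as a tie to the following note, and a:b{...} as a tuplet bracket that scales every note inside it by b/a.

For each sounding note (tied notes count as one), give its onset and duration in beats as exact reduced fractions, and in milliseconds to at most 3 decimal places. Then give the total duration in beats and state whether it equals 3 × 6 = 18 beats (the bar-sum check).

1) 0.0ms=0b +1111.111ms=3/2b
2) 1111.111ms=3/2b +1111.111ms=3/2b
3) 2222.222ms=3b +317.46ms=3/7b
4) 2539.683ms=24/7b +317.46ms=3/7b
5) 2857.143ms=27/7b +317.46ms=3/7b
6) 3174.603ms=30/7b +317.46ms=3/7b
7) 3492.063ms=33/7b +317.46ms=3/7b
8) 3809.524ms=36/7b +317.46ms=3/7b
9) 4126.984ms=39/7b +317.46ms=3/7b
10) 4444.444ms=6b +1111.111ms=3/2b
11) 5555.556ms=15/2b +1111.111ms=3/2b
12) 6666.667ms=9b +2222.222ms=3b
13) 8888.889ms=12b +634.921ms=6/7b
14) 9523.81ms=90/7b +634.921ms=6/7b
15) 10158.73ms=96/7b +1269.841ms=12/7b
16) 11428.571ms=108/7b +634.921ms=6/7b
17) 12063.492ms=114/7b +634.921ms=6/7b
18) 12698.413ms=120/7b +634.921ms=6/7b
Σ=18b of 18 (81bpm 6/8) — PASS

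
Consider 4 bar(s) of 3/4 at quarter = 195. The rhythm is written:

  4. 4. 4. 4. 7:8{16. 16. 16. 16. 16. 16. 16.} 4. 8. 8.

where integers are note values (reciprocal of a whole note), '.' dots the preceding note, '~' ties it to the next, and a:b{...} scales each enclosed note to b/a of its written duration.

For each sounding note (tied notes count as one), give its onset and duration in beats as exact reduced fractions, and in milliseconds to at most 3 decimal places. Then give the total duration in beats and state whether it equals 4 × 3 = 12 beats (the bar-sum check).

1) 0.0ms=0b +461.538ms=3/2b
2) 461.538ms=3/2b +461.538ms=3/2b
3) 923.077ms=3b +461.538ms=3/2b
4) 1384.615ms=9/2b +461.538ms=3/2b
5) 1846.154ms=6b +131.868ms=3/7b
6) 1978.022ms=45/7b +131.868ms=3/7b
7) 2109.89ms=48/7b +131.868ms=3/7b
8) 2241.758ms=51/7b +131.868ms=3/7b
9) 2373.626ms=54/7b +131.868ms=3/7b
10) 2505.495ms=57/7b +131.868ms=3/7b
11) 2637.363ms=60/7b +131.868ms=3/7b
12) 2769.231ms=9b +461.538ms=3/2b
13) 3230.769ms=21/2b +230.769ms=3/4b
14) 3461.538ms=45/4b +230.769ms=3/4b
Σ=12b of 12 (195bpm 3/4) — PASS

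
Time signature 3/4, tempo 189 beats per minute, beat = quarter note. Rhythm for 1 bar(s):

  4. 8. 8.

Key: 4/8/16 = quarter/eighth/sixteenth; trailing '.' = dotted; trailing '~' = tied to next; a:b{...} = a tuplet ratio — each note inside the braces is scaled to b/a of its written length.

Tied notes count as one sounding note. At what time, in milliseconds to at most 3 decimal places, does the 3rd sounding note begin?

1. 0.0ms @ 0 + 476.19ms (3/2)
2. 476.19ms @ 3/2 + 238.095ms (3/4)
3. 714.286ms @ 9/4 + 238.095ms (3/4)

note 3 onset = 9/4b = 714.286ms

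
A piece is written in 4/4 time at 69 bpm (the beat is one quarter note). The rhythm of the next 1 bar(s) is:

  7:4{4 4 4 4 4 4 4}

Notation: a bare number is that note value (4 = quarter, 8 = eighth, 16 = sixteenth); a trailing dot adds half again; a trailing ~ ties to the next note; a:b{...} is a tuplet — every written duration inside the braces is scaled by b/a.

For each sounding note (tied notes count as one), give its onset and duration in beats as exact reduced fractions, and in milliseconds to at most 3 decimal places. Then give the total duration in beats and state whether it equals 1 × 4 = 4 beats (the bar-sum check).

1) 0.0ms=0b +496.894ms=4/7b
2) 496.894ms=4/7b +496.894ms=4/7b
3) 993.789ms=8/7b +496.894ms=4/7b
4) 1490.683ms=12/7b +496.894ms=4/7b
5) 1987.578ms=16/7b +496.894ms=4/7b
6) 2484.472ms=20/7b +496.894ms=4/7b
7) 2981.366ms=24/7b +496.894ms=4/7b
Σ=4b of 4 (69bpm 4/4) — PASS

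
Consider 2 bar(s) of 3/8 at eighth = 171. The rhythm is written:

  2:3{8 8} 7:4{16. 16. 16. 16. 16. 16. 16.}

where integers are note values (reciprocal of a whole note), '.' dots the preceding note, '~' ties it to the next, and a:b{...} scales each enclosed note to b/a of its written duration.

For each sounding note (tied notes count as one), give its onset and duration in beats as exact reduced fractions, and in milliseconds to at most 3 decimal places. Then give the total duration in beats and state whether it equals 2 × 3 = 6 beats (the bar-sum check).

1) 0.0ms=0b +526.316ms=3/2b
2) 526.316ms=3/2b +526.316ms=3/2b
3) 1052.632ms=3b +150.376ms=3/7b
4) 1203.008ms=24/7b +150.376ms=3/7b
5) 1353.383ms=27/7b +150.376ms=3/7b
6) 1503.759ms=30/7b +150.376ms=3/7b
7) 1654.135ms=33/7b +150.376ms=3/7b
8) 1804.511ms=36/7b +150.376ms=3/7b
9) 1954.887ms=39/7b +150.376ms=3/7b
Σ=6b of 6 (171bpm 3/8) — PASS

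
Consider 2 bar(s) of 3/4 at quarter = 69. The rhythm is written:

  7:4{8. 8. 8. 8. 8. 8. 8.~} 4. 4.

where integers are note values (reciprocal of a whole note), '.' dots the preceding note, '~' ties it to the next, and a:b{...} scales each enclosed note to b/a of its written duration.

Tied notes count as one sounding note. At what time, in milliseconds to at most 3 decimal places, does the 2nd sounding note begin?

1. 0.0ms @ 0 + 372.671ms (3/7)
2. 372.671ms @ 3/7 + 372.671ms (3/7)
3. 745.342ms @ 6/7 + 372.671ms (3/7)
4. 1118.012ms @ 9/7 + 372.671ms (3/7)
5. 1490.683ms @ 12/7 + 372.671ms (3/7)
6. 1863.354ms @ 15/7 + 372.671ms (3/7)
7. 2236.025ms @ 18/7 + 1677.019ms (27/14)
8. 3913.043ms @ 9/2 + 1304.348ms (3/2)

note 2 onset = 3/7b = 372.671ms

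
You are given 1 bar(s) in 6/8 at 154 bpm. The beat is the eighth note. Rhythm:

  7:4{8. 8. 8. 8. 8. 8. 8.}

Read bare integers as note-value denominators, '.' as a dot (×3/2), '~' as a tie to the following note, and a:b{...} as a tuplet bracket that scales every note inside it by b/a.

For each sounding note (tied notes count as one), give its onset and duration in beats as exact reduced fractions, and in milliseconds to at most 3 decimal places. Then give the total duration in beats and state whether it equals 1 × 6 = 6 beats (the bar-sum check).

1) 0.0ms=0b +333.952ms=6/7b
2) 333.952ms=6/7b +333.952ms=6/7b
3) 667.904ms=12/7b +333.952ms=6/7b
4) 1001.855ms=18/7b +333.952ms=6/7b
5) 1335.807ms=24/7b +333.952ms=6/7b
6) 1669.759ms=30/7b +333.952ms=6/7b
7) 2003.711ms=36/7b +333.952ms=6/7b
Σ=6b of 6 (154bpm 6/8) — PASS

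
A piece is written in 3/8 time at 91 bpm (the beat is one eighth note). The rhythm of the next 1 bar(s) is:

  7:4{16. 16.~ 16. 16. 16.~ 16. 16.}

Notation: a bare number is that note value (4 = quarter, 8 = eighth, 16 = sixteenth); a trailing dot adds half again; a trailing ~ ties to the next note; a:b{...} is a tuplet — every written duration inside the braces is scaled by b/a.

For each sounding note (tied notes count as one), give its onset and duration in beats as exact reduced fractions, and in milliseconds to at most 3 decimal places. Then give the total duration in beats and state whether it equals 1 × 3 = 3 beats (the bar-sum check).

1) 0.0ms=0b +282.575ms=3/7b
2) 282.575ms=3/7b +565.149ms=6/7b
3) 847.724ms=9/7b +282.575ms=3/7b
4) 1130.298ms=12/7b +565.149ms=6/7b
5) 1695.447ms=18/7b +282.575ms=3/7b
Σ=3b of 3 (91bpm 3/8) — PASS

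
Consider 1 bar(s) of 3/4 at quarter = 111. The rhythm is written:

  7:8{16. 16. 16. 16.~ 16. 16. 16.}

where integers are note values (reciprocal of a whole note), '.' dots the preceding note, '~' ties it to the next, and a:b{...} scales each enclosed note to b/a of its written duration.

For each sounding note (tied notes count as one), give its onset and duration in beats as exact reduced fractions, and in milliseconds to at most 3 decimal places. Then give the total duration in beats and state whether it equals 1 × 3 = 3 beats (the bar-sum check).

1) 0.0ms=0b +231.66ms=3/7b
2) 231.66ms=3/7b +231.66ms=3/7b
3) 463.32ms=6/7b +231.66ms=3/7b
4) 694.981ms=9/7b +463.32ms=6/7b
5) 1158.301ms=15/7b +231.66ms=3/7b
6) 1389.961ms=18/7b +231.66ms=3/7b
Σ=3b of 3 (111bpm 3/4) — PASS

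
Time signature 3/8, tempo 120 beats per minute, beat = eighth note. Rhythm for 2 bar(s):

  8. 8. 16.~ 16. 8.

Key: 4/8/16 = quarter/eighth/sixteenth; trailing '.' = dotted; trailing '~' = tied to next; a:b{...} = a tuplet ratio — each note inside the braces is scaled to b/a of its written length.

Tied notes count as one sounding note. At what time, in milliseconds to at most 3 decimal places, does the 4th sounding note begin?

note 4 onset = 9/2b = 2250.0ms

1. 0.0ms @ 0 + 750.0ms (3/2)
2. 750.0ms @ 3/2 + 750.0ms (3/2)
3. 1500.0ms @ 3 + 750.0ms (3/2)
4. 2250.0ms @ 9/2 + 750.0ms (3/2)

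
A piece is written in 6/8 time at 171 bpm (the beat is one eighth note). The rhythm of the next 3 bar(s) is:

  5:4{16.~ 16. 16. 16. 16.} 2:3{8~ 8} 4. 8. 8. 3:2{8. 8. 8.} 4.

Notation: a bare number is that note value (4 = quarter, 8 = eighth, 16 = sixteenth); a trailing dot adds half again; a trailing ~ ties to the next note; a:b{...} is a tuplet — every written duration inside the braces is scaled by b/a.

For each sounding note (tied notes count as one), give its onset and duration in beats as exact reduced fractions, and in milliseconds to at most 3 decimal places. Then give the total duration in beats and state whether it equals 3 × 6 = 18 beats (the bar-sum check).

1) 0.0ms=0b +421.053ms=6/5b
2) 421.053ms=6/5b +210.526ms=3/5b
3) 631.579ms=9/5b +210.526ms=3/5b
4) 842.105ms=12/5b +210.526ms=3/5b
5) 1052.632ms=3b +1052.632ms=3b
6) 2105.263ms=6b +1052.632ms=3b
7) 3157.895ms=9b +526.316ms=3/2b
8) 3684.211ms=21/2b +526.316ms=3/2b
9) 4210.526ms=12b +350.877ms=1b
10) 4561.404ms=13b +350.877ms=1b
11) 4912.281ms=14b +350.877ms=1b
12) 5263.158ms=15b +1052.632ms=3b
Σ=18b of 18 (171bpm 6/8) — PASS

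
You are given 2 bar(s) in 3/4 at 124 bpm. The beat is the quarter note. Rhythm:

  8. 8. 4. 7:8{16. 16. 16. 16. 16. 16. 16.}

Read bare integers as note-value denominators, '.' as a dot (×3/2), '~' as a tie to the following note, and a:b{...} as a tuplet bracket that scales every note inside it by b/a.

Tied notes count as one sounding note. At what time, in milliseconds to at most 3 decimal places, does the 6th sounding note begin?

note 6 onset = 27/7b = 1866.359ms

1. 0.0ms @ 0 + 362.903ms (3/4)
2. 362.903ms @ 3/4 + 362.903ms (3/4)
3. 725.806ms @ 3/2 + 725.806ms (3/2)
4. 1451.613ms @ 3 + 207.373ms (3/7)
5. 1658.986ms @ 24/7 + 207.373ms (3/7)
6. 1866.359ms @ 27/7 + 207.373ms (3/7)
7. 2073.733ms @ 30/7 + 207.373ms (3/7)
8. 2281.106ms @ 33/7 + 207.373ms (3/7)
9. 2488.479ms @ 36/7 + 207.373ms (3/7)
10. 2695.853ms @ 39/7 + 207.373ms (3/7)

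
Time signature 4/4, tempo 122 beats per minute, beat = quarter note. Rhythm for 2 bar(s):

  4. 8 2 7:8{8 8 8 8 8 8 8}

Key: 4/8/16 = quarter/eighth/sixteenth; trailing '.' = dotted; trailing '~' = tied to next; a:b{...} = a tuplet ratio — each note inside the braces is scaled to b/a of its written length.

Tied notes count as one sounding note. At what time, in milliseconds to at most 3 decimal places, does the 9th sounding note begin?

note 9 onset = 48/7b = 3372.365ms

1. 0.0ms @ 0 + 737.705ms (3/2)
2. 737.705ms @ 3/2 + 245.902ms (1/2)
3. 983.607ms @ 2 + 983.607ms (2)
4. 1967.213ms @ 4 + 281.03ms (4/7)
5. 2248.244ms @ 32/7 + 281.03ms (4/7)
6. 2529.274ms @ 36/7 + 281.03ms (4/7)
7. 2810.304ms @ 40/7 + 281.03ms (4/7)
8. 3091.335ms @ 44/7 + 281.03ms (4/7)
9. 3372.365ms @ 48/7 + 281.03ms (4/7)
10. 3653.396ms @ 52/7 + 281.03ms (4/7)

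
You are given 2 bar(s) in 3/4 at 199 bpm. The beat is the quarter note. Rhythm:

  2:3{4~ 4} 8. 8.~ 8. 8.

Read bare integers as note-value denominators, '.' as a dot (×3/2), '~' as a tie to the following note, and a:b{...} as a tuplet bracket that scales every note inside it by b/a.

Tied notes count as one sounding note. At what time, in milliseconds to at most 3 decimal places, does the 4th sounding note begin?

note 4 onset = 21/4b = 1582.915ms

1. 0.0ms @ 0 + 904.523ms (3)
2. 904.523ms @ 3 + 226.131ms (3/4)
3. 1130.653ms @ 15/4 + 452.261ms (3/2)
4. 1582.915ms @ 21/4 + 226.131ms (3/4)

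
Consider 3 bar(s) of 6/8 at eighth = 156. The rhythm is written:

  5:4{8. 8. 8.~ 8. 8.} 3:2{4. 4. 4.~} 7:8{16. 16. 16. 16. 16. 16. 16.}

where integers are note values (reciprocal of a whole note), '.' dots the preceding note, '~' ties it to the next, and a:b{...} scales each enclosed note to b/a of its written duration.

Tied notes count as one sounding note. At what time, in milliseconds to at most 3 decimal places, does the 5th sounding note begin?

1. 0.0ms @ 0 + 461.538ms (6/5)
2. 461.538ms @ 6/5 + 461.538ms (6/5)
3. 923.077ms @ 12/5 + 923.077ms (12/5)
4. 1846.154ms @ 24/5 + 461.538ms (6/5)
5. 2307.692ms @ 6 + 769.231ms (2)
6. 3076.923ms @ 8 + 769.231ms (2)
7. 3846.154ms @ 10 + 1098.901ms (20/7)
8. 4945.055ms @ 90/7 + 329.67ms (6/7)
9. 5274.725ms @ 96/7 + 329.67ms (6/7)
10. 5604.396ms @ 102/7 + 329.67ms (6/7)
11. 5934.066ms @ 108/7 + 329.67ms (6/7)
12. 6263.736ms @ 114/7 + 329.67ms (6/7)
13. 6593.407ms @ 120/7 + 329.67ms (6/7)

note 5 onset = 6b = 2307.692ms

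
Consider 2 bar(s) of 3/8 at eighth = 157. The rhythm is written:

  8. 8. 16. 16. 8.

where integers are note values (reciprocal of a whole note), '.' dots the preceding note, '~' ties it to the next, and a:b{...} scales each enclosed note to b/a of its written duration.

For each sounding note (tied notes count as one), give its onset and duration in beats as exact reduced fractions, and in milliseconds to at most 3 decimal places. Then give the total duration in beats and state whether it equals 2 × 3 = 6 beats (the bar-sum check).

1) 0.0ms=0b +573.248ms=3/2b
2) 573.248ms=3/2b +573.248ms=3/2b
3) 1146.497ms=3b +286.624ms=3/4b
4) 1433.121ms=15/4b +286.624ms=3/4b
5) 1719.745ms=9/2b +573.248ms=3/2b
Σ=6b of 6 (157bpm 3/8) — PASS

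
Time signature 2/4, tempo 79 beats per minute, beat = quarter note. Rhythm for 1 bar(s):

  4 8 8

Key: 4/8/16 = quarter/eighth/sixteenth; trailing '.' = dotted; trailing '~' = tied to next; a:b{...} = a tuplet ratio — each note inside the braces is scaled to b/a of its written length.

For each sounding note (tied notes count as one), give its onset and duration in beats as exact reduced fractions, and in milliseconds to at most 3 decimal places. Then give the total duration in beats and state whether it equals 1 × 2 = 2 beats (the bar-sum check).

1) 0.0ms=0b +759.494ms=1b
2) 759.494ms=1b +379.747ms=1/2b
3) 1139.241ms=3/2b +379.747ms=1/2b
Σ=2b of 2 (79bpm 2/4) — PASS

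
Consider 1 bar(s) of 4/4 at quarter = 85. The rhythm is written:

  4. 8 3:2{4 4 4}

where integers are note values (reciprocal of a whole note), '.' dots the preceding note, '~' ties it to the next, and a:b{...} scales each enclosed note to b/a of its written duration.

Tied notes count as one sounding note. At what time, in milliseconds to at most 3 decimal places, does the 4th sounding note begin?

1. 0.0ms @ 0 + 1058.824ms (3/2)
2. 1058.824ms @ 3/2 + 352.941ms (1/2)
3. 1411.765ms @ 2 + 470.588ms (2/3)
4. 1882.353ms @ 8/3 + 470.588ms (2/3)
5. 2352.941ms @ 10/3 + 470.588ms (2/3)

note 4 onset = 8/3b = 1882.353ms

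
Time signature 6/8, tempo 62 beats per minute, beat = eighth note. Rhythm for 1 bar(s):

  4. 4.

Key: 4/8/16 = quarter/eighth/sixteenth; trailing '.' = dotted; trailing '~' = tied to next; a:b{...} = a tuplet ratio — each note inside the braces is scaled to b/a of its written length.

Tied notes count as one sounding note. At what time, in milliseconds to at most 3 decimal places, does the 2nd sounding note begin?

1. 0.0ms @ 0 + 2903.226ms (3)
2. 2903.226ms @ 3 + 2903.226ms (3)

note 2 onset = 3b = 2903.226ms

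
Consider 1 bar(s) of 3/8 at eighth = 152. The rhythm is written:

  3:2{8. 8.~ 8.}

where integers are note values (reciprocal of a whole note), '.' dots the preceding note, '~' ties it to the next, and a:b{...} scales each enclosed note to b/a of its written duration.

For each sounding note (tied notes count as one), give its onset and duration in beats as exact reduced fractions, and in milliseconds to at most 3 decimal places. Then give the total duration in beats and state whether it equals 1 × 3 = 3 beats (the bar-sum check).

1) 0.0ms=0b +394.737ms=1b
2) 394.737ms=1b +789.474ms=2b
Σ=3b of 3 (152bpm 3/8) — PASS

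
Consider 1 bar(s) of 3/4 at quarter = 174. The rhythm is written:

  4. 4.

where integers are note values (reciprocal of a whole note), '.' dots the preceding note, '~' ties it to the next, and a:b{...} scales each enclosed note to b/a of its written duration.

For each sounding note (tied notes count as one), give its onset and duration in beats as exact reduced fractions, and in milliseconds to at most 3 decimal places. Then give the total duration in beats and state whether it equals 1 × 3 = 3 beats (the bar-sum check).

1) 0.0ms=0b +517.241ms=3/2b
2) 517.241ms=3/2b +517.241ms=3/2b
Σ=3b of 3 (174bpm 3/4) — PASS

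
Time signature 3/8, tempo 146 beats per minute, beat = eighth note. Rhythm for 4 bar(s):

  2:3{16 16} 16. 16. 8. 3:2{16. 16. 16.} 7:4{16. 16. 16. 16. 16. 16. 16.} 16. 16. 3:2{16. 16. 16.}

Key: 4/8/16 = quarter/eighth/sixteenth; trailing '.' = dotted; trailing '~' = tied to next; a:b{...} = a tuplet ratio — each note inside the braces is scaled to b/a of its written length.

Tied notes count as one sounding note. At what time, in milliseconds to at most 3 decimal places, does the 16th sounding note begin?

note 16 onset = 9b = 3698.63ms

1. 0.0ms @ 0 + 308.219ms (3/4)
2. 308.219ms @ 3/4 + 308.219ms (3/4)
3. 616.438ms @ 3/2 + 308.219ms (3/4)
4. 924.658ms @ 9/4 + 308.219ms (3/4)
5. 1232.877ms @ 3 + 616.438ms (3/2)
6. 1849.315ms @ 9/2 + 205.479ms (1/2)
7. 2054.795ms @ 5 + 205.479ms (1/2)
8. 2260.274ms @ 11/2 + 205.479ms (1/2)
9. 2465.753ms @ 6 + 176.125ms (3/7)
10. 2641.879ms @ 45/7 + 176.125ms (3/7)
11. 2818.004ms @ 48/7 + 176.125ms (3/7)
12. 2994.129ms @ 51/7 + 176.125ms (3/7)
13. 3170.254ms @ 54/7 + 176.125ms (3/7)
14. 3346.38ms @ 57/7 + 176.125ms (3/7)
15. 3522.505ms @ 60/7 + 176.125ms (3/7)
16. 3698.63ms @ 9 + 308.219ms (3/4)
17. 4006.849ms @ 39/4 + 308.219ms (3/4)
18. 4315.068ms @ 21/2 + 205.479ms (1/2)
19. 4520.548ms @ 11 + 205.479ms (1/2)
20. 4726.027ms @ 23/2 + 205.479ms (1/2)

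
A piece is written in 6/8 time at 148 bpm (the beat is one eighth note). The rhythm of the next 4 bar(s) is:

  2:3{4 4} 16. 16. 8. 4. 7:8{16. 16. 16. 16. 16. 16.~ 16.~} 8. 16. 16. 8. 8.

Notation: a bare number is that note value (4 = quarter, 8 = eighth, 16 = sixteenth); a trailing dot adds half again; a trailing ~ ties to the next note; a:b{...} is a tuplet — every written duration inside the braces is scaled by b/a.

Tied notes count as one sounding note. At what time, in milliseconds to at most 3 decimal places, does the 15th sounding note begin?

1. 0.0ms @ 0 + 1216.216ms (3)
2. 1216.216ms @ 3 + 1216.216ms (3)
3. 2432.432ms @ 6 + 304.054ms (3/4)
4. 2736.486ms @ 27/4 + 304.054ms (3/4)
5. 3040.541ms @ 15/2 + 608.108ms (3/2)
6. 3648.649ms @ 9 + 1216.216ms (3)
7. 4864.865ms @ 12 + 347.49ms (6/7)
8. 5212.355ms @ 90/7 + 347.49ms (6/7)
9. 5559.846ms @ 96/7 + 347.49ms (6/7)
10. 5907.336ms @ 102/7 + 347.49ms (6/7)
11. 6254.826ms @ 108/7 + 347.49ms (6/7)
12. 6602.317ms @ 114/7 + 1303.089ms (45/14)
13. 7905.405ms @ 39/2 + 304.054ms (3/4)
14. 8209.459ms @ 81/4 + 304.054ms (3/4)
15. 8513.514ms @ 21 + 608.108ms (3/2)
16. 9121.622ms @ 45/2 + 608.108ms (3/2)

note 15 onset = 21b = 8513.514ms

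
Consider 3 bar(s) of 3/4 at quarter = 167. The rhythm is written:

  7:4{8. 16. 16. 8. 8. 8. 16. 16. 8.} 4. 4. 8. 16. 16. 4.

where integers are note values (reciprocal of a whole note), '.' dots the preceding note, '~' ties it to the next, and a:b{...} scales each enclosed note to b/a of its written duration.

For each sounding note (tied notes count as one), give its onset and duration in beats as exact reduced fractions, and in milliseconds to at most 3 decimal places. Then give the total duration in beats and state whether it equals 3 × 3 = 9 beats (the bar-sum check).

1) 0.0ms=0b +153.978ms=3/7b
2) 153.978ms=3/7b +76.989ms=3/14b
3) 230.967ms=9/14b +76.989ms=3/14b
4) 307.956ms=6/7b +153.978ms=3/7b
5) 461.933ms=9/7b +153.978ms=3/7b
6) 615.911ms=12/7b +153.978ms=3/7b
7) 769.889ms=15/7b +76.989ms=3/14b
8) 846.878ms=33/14b +76.989ms=3/14b
9) 923.867ms=18/7b +153.978ms=3/7b
10) 1077.844ms=3b +538.922ms=3/2b
11) 1616.766ms=9/2b +538.922ms=3/2b
12) 2155.689ms=6b +269.461ms=3/4b
13) 2425.15ms=27/4b +134.731ms=3/8b
14) 2559.88ms=57/8b +134.731ms=3/8b
15) 2694.611ms=15/2b +538.922ms=3/2b
Σ=9b of 9 (167bpm 3/4) — PASS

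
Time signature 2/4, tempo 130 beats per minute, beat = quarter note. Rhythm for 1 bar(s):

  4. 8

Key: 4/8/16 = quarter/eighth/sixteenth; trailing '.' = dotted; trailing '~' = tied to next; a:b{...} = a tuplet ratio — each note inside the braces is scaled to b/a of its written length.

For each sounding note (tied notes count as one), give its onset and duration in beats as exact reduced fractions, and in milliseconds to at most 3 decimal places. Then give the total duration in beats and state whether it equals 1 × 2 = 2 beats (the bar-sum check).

1) 0.0ms=0b +692.308ms=3/2b
2) 692.308ms=3/2b +230.769ms=1/2b
Σ=2b of 2 (130bpm 2/4) — PASS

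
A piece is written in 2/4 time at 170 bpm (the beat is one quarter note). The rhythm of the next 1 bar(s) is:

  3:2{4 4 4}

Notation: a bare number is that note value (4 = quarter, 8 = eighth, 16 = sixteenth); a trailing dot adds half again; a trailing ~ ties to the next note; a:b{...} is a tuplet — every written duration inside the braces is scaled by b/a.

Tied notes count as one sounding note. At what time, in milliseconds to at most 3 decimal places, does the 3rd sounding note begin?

1. 0.0ms @ 0 + 235.294ms (2/3)
2. 235.294ms @ 2/3 + 235.294ms (2/3)
3. 470.588ms @ 4/3 + 235.294ms (2/3)

note 3 onset = 4/3b = 470.588ms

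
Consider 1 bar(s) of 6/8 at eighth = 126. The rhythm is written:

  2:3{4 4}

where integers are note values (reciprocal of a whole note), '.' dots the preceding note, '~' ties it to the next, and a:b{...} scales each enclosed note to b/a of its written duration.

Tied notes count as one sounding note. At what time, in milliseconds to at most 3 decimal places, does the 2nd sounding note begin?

note 2 onset = 3b = 1428.571ms

1. 0.0ms @ 0 + 1428.571ms (3)
2. 1428.571ms @ 3 + 1428.571ms (3)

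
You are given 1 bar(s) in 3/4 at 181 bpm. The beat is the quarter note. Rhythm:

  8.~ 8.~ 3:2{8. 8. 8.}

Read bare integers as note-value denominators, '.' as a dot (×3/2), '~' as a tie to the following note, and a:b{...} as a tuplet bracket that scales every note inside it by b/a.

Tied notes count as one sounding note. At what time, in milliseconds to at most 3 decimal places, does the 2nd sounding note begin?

note 2 onset = 2b = 662.983ms

1. 0.0ms @ 0 + 662.983ms (2)
2. 662.983ms @ 2 + 165.746ms (1/2)
3. 828.729ms @ 5/2 + 165.746ms (1/2)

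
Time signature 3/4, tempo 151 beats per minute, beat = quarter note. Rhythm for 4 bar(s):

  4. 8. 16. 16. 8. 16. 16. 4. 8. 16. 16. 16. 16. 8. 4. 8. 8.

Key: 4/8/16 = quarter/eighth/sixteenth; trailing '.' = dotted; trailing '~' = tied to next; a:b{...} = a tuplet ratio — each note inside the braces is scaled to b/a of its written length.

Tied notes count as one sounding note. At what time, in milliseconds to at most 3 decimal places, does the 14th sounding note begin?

1. 0.0ms @ 0 + 596.026ms (3/2)
2. 596.026ms @ 3/2 + 298.013ms (3/4)
3. 894.04ms @ 9/4 + 149.007ms (3/8)
4. 1043.046ms @ 21/8 + 149.007ms (3/8)
5. 1192.053ms @ 3 + 298.013ms (3/4)
6. 1490.066ms @ 15/4 + 149.007ms (3/8)
7. 1639.073ms @ 33/8 + 149.007ms (3/8)
8. 1788.079ms @ 9/2 + 596.026ms (3/2)
9. 2384.106ms @ 6 + 298.013ms (3/4)
10. 2682.119ms @ 27/4 + 149.007ms (3/8)
11. 2831.126ms @ 57/8 + 149.007ms (3/8)
12. 2980.132ms @ 15/2 + 149.007ms (3/8)
13. 3129.139ms @ 63/8 + 149.007ms (3/8)
14. 3278.146ms @ 33/4 + 298.013ms (3/4)
15. 3576.159ms @ 9 + 596.026ms (3/2)
16. 4172.185ms @ 21/2 + 298.013ms (3/4)
17. 4470.199ms @ 45/4 + 298.013ms (3/4)

note 14 onset = 33/4b = 3278.146ms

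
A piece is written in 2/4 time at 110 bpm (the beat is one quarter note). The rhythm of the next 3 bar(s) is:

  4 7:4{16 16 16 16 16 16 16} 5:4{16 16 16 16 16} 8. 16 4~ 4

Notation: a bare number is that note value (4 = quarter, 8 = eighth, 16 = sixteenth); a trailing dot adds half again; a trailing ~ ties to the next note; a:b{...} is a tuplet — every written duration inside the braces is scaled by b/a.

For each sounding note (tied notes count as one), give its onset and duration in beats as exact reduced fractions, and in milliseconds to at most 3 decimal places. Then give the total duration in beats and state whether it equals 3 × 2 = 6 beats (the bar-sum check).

1) 0.0ms=0b +545.455ms=1b
2) 545.455ms=1b +77.922ms=1/7b
3) 623.377ms=8/7b +77.922ms=1/7b
4) 701.299ms=9/7b +77.922ms=1/7b
5) 779.221ms=10/7b +77.922ms=1/7b
6) 857.143ms=11/7b +77.922ms=1/7b
7) 935.065ms=12/7b +77.922ms=1/7b
8) 1012.987ms=13/7b +77.922ms=1/7b
9) 1090.909ms=2b +109.091ms=1/5b
10) 1200.0ms=11/5b +109.091ms=1/5b
11) 1309.091ms=12/5b +109.091ms=1/5b
12) 1418.182ms=13/5b +109.091ms=1/5b
13) 1527.273ms=14/5b +109.091ms=1/5b
14) 1636.364ms=3b +409.091ms=3/4b
15) 2045.455ms=15/4b +136.364ms=1/4b
16) 2181.818ms=4b +1090.909ms=2b
Σ=6b of 6 (110bpm 2/4) — PASS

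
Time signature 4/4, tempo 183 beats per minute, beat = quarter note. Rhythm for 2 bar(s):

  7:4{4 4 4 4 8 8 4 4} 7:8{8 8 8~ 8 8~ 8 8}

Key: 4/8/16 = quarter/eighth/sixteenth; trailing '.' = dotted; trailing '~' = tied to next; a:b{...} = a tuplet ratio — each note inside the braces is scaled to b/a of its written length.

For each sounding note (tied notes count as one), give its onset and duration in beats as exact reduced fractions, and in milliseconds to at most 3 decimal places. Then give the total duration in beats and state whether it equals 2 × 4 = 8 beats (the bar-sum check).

1) 0.0ms=0b +187.354ms=4/7b
2) 187.354ms=4/7b +187.354ms=4/7b
3) 374.707ms=8/7b +187.354ms=4/7b
4) 562.061ms=12/7b +187.354ms=4/7b
5) 749.415ms=16/7b +93.677ms=2/7b
6) 843.091ms=18/7b +93.677ms=2/7b
7) 936.768ms=20/7b +187.354ms=4/7b
8) 1124.122ms=24/7b +187.354ms=4/7b
9) 1311.475ms=4b +187.354ms=4/7b
10) 1498.829ms=32/7b +187.354ms=4/7b
11) 1686.183ms=36/7b +374.707ms=8/7b
12) 2060.89ms=44/7b +374.707ms=8/7b
13) 2435.597ms=52/7b +187.354ms=4/7b
Σ=8b of 8 (183bpm 4/4) — PASS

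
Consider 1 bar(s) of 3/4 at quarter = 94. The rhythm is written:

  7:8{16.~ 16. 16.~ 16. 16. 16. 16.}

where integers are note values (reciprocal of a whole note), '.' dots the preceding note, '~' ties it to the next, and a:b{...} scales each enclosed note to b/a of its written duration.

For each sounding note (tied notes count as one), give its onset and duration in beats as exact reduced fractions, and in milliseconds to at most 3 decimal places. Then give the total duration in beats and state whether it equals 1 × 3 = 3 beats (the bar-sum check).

1) 0.0ms=0b +547.112ms=6/7b
2) 547.112ms=6/7b +547.112ms=6/7b
3) 1094.225ms=12/7b +273.556ms=3/7b
4) 1367.781ms=15/7b +273.556ms=3/7b
5) 1641.337ms=18/7b +273.556ms=3/7b
Σ=3b of 3 (94bpm 3/4) — PASS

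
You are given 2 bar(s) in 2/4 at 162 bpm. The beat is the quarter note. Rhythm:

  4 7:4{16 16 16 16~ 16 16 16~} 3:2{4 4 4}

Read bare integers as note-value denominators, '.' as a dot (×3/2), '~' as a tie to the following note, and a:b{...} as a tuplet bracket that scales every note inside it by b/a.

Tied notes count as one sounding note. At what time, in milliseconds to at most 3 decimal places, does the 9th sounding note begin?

note 9 onset = 10/3b = 1234.568ms

1. 0.0ms @ 0 + 370.37ms (1)
2. 370.37ms @ 1 + 52.91ms (1/7)
3. 423.28ms @ 8/7 + 52.91ms (1/7)
4. 476.19ms @ 9/7 + 52.91ms (1/7)
5. 529.101ms @ 10/7 + 105.82ms (2/7)
6. 634.921ms @ 12/7 + 52.91ms (1/7)
7. 687.831ms @ 13/7 + 299.824ms (17/21)
8. 987.654ms @ 8/3 + 246.914ms (2/3)
9. 1234.568ms @ 10/3 + 246.914ms (2/3)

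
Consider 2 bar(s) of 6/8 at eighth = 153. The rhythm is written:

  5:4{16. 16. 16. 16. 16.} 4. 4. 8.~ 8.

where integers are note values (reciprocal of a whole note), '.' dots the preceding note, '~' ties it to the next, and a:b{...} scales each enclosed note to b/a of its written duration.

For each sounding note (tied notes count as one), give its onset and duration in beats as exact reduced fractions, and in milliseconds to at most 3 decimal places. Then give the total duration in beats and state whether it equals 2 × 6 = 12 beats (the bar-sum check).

1) 0.0ms=0b +235.294ms=3/5b
2) 235.294ms=3/5b +235.294ms=3/5b
3) 470.588ms=6/5b +235.294ms=3/5b
4) 705.882ms=9/5b +235.294ms=3/5b
5) 941.176ms=12/5b +235.294ms=3/5b
6) 1176.471ms=3b +1176.471ms=3b
7) 2352.941ms=6b +1176.471ms=3b
8) 3529.412ms=9b +1176.471ms=3b
Σ=12b of 12 (153bpm 6/8) — PASS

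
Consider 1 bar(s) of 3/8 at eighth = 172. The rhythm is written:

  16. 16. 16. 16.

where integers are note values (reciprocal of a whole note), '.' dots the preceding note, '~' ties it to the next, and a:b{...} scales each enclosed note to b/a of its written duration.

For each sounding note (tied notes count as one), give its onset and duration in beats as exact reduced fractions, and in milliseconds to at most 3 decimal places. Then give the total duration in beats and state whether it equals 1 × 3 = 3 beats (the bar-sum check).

1) 0.0ms=0b +261.628ms=3/4b
2) 261.628ms=3/4b +261.628ms=3/4b
3) 523.256ms=3/2b +261.628ms=3/4b
4) 784.884ms=9/4b +261.628ms=3/4b
Σ=3b of 3 (172bpm 3/8) — PASS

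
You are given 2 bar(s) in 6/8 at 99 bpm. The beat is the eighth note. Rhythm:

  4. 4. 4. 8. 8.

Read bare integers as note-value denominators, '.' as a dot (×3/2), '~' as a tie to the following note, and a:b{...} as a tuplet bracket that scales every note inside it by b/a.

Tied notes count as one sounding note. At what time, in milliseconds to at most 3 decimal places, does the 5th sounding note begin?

note 5 onset = 21/2b = 6363.636ms

1. 0.0ms @ 0 + 1818.182ms (3)
2. 1818.182ms @ 3 + 1818.182ms (3)
3. 3636.364ms @ 6 + 1818.182ms (3)
4. 5454.545ms @ 9 + 909.091ms (3/2)
5. 6363.636ms @ 21/2 + 909.091ms (3/2)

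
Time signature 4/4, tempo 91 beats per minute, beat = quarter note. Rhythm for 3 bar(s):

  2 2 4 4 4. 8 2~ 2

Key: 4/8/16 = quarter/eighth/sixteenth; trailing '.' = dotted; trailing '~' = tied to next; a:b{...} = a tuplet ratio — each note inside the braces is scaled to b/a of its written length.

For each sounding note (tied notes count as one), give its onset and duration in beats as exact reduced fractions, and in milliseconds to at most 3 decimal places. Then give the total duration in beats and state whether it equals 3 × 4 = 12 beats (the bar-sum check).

1) 0.0ms=0b +1318.681ms=2b
2) 1318.681ms=2b +1318.681ms=2b
3) 2637.363ms=4b +659.341ms=1b
4) 3296.703ms=5b +659.341ms=1b
5) 3956.044ms=6b +989.011ms=3/2b
6) 4945.055ms=15/2b +329.67ms=1/2b
7) 5274.725ms=8b +2637.363ms=4b
Σ=12b of 12 (91bpm 4/4) — PASS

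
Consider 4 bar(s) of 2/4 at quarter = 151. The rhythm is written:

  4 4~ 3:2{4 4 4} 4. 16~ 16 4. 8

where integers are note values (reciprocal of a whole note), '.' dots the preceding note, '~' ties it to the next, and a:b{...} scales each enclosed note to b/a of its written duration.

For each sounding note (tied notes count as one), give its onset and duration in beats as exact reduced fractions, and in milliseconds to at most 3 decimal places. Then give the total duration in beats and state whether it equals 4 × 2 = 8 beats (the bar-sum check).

1) 0.0ms=0b +397.351ms=1b
2) 397.351ms=1b +662.252ms=5/3b
3) 1059.603ms=8/3b +264.901ms=2/3b
4) 1324.503ms=10/3b +264.901ms=2/3b
5) 1589.404ms=4b +596.026ms=3/2b
6) 2185.43ms=11/2b +198.675ms=1/2b
7) 2384.106ms=6b +596.026ms=3/2b
8) 2980.132ms=15/2b +198.675ms=1/2b
Σ=8b of 8 (151bpm 2/4) — PASS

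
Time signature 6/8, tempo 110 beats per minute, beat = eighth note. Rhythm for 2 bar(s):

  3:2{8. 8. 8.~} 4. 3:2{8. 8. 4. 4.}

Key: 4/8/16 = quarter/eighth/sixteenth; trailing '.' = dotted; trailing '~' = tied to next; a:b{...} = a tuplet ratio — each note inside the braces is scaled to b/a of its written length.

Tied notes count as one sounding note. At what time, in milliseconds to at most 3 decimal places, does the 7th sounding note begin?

note 7 onset = 10b = 5454.545ms

1. 0.0ms @ 0 + 545.455ms (1)
2. 545.455ms @ 1 + 545.455ms (1)
3. 1090.909ms @ 2 + 2181.818ms (4)
4. 3272.727ms @ 6 + 545.455ms (1)
5. 3818.182ms @ 7 + 545.455ms (1)
6. 4363.636ms @ 8 + 1090.909ms (2)
7. 5454.545ms @ 10 + 1090.909ms (2)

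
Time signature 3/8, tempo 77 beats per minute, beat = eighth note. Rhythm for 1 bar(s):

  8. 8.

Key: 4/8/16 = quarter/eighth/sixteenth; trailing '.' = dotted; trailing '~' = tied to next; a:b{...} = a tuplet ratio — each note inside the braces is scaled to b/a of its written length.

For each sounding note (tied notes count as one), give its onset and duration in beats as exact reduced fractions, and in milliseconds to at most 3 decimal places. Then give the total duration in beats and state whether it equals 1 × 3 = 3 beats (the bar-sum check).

1) 0.0ms=0b +1168.831ms=3/2b
2) 1168.831ms=3/2b +1168.831ms=3/2b
Σ=3b of 3 (77bpm 3/8) — PASS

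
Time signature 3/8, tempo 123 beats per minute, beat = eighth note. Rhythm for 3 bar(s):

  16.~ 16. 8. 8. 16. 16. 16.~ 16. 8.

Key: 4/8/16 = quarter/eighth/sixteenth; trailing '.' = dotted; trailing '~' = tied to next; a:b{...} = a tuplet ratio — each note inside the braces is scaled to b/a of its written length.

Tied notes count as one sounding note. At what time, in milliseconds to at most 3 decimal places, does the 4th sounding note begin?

note 4 onset = 9/2b = 2195.122ms

1. 0.0ms @ 0 + 731.707ms (3/2)
2. 731.707ms @ 3/2 + 731.707ms (3/2)
3. 1463.415ms @ 3 + 731.707ms (3/2)
4. 2195.122ms @ 9/2 + 365.854ms (3/4)
5. 2560.976ms @ 21/4 + 365.854ms (3/4)
6. 2926.829ms @ 6 + 731.707ms (3/2)
7. 3658.537ms @ 15/2 + 731.707ms (3/2)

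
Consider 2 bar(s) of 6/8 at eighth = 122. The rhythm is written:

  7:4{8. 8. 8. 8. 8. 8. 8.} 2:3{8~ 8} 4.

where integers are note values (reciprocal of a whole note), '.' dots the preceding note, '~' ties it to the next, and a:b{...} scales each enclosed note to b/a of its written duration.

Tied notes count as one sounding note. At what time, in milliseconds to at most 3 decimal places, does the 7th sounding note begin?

note 7 onset = 36/7b = 2529.274ms

1. 0.0ms @ 0 + 421.546ms (6/7)
2. 421.546ms @ 6/7 + 421.546ms (6/7)
3. 843.091ms @ 12/7 + 421.546ms (6/7)
4. 1264.637ms @ 18/7 + 421.546ms (6/7)
5. 1686.183ms @ 24/7 + 421.546ms (6/7)
6. 2107.728ms @ 30/7 + 421.546ms (6/7)
7. 2529.274ms @ 36/7 + 421.546ms (6/7)
8. 2950.82ms @ 6 + 1475.41ms (3)
9. 4426.23ms @ 9 + 1475.41ms (3)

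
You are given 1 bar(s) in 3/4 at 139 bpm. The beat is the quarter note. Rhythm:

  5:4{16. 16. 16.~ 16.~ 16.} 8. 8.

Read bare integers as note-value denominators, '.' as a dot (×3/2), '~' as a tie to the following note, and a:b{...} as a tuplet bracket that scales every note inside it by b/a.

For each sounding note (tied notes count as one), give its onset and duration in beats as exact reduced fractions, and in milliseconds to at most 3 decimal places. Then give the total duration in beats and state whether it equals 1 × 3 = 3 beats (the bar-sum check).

1) 0.0ms=0b +129.496ms=3/10b
2) 129.496ms=3/10b +129.496ms=3/10b
3) 258.993ms=3/5b +388.489ms=9/10b
4) 647.482ms=3/2b +323.741ms=3/4b
5) 971.223ms=9/4b +323.741ms=3/4b
Σ=3b of 3 (139bpm 3/4) — PASS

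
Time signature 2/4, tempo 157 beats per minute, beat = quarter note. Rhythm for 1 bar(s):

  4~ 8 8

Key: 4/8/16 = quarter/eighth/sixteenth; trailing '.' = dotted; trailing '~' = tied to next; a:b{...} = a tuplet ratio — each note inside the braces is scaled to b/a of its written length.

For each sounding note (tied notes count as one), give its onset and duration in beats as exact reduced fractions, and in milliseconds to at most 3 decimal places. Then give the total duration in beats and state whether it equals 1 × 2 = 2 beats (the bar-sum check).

1) 0.0ms=0b +573.248ms=3/2b
2) 573.248ms=3/2b +191.083ms=1/2b
Σ=2b of 2 (157bpm 2/4) — PASS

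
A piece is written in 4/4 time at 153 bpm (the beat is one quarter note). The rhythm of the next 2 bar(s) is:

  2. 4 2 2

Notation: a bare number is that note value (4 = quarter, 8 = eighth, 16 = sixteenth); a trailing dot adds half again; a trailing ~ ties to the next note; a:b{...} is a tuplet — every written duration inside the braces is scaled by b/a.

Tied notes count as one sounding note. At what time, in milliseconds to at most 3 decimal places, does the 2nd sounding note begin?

1. 0.0ms @ 0 + 1176.471ms (3)
2. 1176.471ms @ 3 + 392.157ms (1)
3. 1568.627ms @ 4 + 784.314ms (2)
4. 2352.941ms @ 6 + 784.314ms (2)

note 2 onset = 3b = 1176.471ms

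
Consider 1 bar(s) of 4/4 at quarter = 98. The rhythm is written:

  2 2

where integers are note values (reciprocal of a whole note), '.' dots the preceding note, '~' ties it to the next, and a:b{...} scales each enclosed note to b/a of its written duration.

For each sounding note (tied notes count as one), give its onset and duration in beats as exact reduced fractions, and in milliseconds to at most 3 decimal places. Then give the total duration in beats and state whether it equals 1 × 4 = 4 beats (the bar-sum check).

1) 0.0ms=0b +1224.49ms=2b
2) 1224.49ms=2b +1224.49ms=2b
Σ=4b of 4 (98bpm 4/4) — PASS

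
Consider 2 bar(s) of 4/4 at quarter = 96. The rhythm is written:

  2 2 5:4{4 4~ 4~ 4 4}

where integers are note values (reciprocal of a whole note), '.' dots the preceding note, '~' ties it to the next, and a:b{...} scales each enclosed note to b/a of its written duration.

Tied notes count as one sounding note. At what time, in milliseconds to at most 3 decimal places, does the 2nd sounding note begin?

note 2 onset = 2b = 1250.0ms

1. 0.0ms @ 0 + 1250.0ms (2)
2. 1250.0ms @ 2 + 1250.0ms (2)
3. 2500.0ms @ 4 + 500.0ms (4/5)
4. 3000.0ms @ 24/5 + 1500.0ms (12/5)
5. 4500.0ms @ 36/5 + 500.0ms (4/5)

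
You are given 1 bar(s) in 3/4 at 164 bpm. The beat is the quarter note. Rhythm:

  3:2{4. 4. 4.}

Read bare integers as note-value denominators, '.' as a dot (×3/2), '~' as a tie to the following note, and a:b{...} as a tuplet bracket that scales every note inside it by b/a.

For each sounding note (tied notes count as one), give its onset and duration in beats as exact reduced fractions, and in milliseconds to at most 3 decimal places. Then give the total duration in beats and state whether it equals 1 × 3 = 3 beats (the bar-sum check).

1) 0.0ms=0b +365.854ms=1b
2) 365.854ms=1b +365.854ms=1b
3) 731.707ms=2b +365.854ms=1b
Σ=3b of 3 (164bpm 3/4) — PASS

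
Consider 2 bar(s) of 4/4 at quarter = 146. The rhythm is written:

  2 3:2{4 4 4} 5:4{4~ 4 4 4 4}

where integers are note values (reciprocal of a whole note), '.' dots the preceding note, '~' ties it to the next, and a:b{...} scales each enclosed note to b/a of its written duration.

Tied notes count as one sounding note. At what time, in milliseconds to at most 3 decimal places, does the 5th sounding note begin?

1. 0.0ms @ 0 + 821.918ms (2)
2. 821.918ms @ 2 + 273.973ms (2/3)
3. 1095.89ms @ 8/3 + 273.973ms (2/3)
4. 1369.863ms @ 10/3 + 273.973ms (2/3)
5. 1643.836ms @ 4 + 657.534ms (8/5)
6. 2301.37ms @ 28/5 + 328.767ms (4/5)
7. 2630.137ms @ 32/5 + 328.767ms (4/5)
8. 2958.904ms @ 36/5 + 328.767ms (4/5)

note 5 onset = 4b = 1643.836ms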